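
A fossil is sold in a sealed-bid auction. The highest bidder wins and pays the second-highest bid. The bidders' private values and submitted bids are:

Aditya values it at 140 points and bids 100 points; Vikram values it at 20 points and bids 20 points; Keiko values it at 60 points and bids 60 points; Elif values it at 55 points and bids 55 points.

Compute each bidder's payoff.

Bids in descending order: Aditya 100 points; Keiko 60 points; Elif 55 points; Vikram 20 points.
Aditya has the top bid and wins; the price is the second-highest bid, 60 points.
Aditya's payoff = 140 points − 60 points = 80 points. All other bidders lose, so their payoff is 0.

Aditya 80 points, Vikram 0 points, Keiko 0 points, Elif 0 points.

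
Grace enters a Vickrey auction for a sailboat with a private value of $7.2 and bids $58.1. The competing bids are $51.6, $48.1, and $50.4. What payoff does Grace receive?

Highest competing bid: $51.6.
Grace's bid $58.1 is the highest overall, so Grace wins and pays the second-highest bid, $51.6.
Payoff = value − price = $7.2 − $51.6 = -$44.4.

Grace's payoff: -$44.4.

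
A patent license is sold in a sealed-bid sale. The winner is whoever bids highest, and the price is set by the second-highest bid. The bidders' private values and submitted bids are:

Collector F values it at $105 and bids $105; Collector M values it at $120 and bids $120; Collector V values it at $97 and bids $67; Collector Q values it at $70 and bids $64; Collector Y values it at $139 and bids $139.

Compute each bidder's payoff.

Collector F $0, Collector M $0, Collector V $0, Collector Q $0, Collector Y $19.

Bids in descending order: Collector Y $139 > Collector M $120 > Collector F $105 > Collector V $67 > Collector Q $64.
Collector Y has the top bid and wins; the price is the second-highest bid, $120.
Collector Y's payoff = $139 − $120 = $19. All other bidders lose, so their payoff is 0.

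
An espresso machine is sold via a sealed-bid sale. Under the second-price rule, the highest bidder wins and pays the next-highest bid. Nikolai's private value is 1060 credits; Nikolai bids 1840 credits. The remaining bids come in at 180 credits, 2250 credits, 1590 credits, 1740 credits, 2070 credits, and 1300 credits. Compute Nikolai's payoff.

Nikolai's payoff: 0 credits.

Highest competing bid: 2250 credits.
Nikolai's bid 1840 credits is not the highest, so Nikolai loses, pays nothing, and earns zero payoff.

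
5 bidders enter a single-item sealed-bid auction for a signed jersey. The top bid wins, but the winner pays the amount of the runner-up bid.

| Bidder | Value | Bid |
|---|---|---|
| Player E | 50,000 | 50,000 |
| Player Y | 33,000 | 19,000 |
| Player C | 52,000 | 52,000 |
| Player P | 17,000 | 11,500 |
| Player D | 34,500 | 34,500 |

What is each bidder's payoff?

Ranking the bids: Player C 52,000, then Player E 50,000, then Player D 34,500, then Player Y 19,000, then Player P 11,500.
Player C has the top bid and wins; the price is the second-highest bid, 50,000.
Player C's payoff = 52,000 − 50,000 = 2,000. All other bidders lose, so their payoff is 0.

Player E 0, Player Y 0, Player C 2,000, Player P 0, Player D 0.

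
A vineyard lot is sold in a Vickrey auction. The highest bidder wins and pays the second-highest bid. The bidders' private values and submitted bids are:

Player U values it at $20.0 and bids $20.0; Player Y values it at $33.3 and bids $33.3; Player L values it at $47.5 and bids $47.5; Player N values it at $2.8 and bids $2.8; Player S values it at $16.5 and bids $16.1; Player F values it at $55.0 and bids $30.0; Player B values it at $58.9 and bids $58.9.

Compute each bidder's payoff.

Bids in descending order: Player B $58.9; Player L $47.5; Player Y $33.3; Player F $30.0; Player U $20.0; Player S $16.1; Player N $2.8.
Player B has the top bid and wins; the price is the second-highest bid, $47.5.
Player B's payoff = $58.9 − $47.5 = $11.4. All other bidders lose, so their payoff is 0.

Player U $0.0, Player Y $0.0, Player L $0.0, Player N $0.0, Player S $0.0, Player F $0.0, Player B $11.4.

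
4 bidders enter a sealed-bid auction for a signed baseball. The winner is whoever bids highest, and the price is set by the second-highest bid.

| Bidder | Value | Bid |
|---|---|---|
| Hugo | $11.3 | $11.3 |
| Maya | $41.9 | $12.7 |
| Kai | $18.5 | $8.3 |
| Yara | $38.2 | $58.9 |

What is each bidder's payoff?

Hugo $0.0, Maya $0.0, Kai $0.0, Yara $25.5.

Bids in descending order: Yara $58.9, then Maya $12.7, then Hugo $11.3, then Kai $8.3.
Yara has the top bid and wins; the price is the second-highest bid, $12.7.
Yara's payoff = $38.2 − $12.7 = $25.5. All other bidders lose, so their payoff is 0.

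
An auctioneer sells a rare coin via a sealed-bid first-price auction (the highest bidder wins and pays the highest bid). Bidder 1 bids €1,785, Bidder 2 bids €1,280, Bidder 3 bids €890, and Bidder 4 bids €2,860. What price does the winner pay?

Ranking the bids: Bidder 4 €2,860; Bidder 1 €1,785; Bidder 2 €1,280; Bidder 3 €890.
Bidder 4 is the highest bidder, so Bidder 4 wins.
Under the first-price rule, the price is the highest bid: €2,860.

€2,860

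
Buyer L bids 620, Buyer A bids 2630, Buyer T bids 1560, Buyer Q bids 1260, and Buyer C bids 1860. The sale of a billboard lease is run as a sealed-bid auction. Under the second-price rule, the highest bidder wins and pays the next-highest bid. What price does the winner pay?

Ordered from highest: Buyer A 2630; Buyer C 1860; Buyer T 1560; Buyer Q 1260; Buyer L 620.
Buyer A has the highest bid, so Buyer A wins.
The second-highest bid is 1860, so that is what Buyer A pays.

Price paid: 1860.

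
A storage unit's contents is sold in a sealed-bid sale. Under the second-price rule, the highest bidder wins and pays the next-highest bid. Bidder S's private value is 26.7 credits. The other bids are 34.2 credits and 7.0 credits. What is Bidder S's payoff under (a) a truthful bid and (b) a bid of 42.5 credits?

The highest competing bid is 34.2 credits.
Bidding truthfully at 26.7 credits: the top bid is 34.2 credits (a rival), so Bidder S loses. Payoff = 0.0 credits.
Bidding 42.5 credits: Bidder S has the top bid, wins, and pays the second-highest bid 34.2 credits. Payoff = 26.7 credits − 34.2 credits = -7.5 credits.

Truthful: 0.0 credits; alternative: -7.5 credits.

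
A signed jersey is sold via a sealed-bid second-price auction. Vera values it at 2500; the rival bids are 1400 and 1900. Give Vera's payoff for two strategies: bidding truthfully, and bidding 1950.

(a) 600  (b) 600

The highest competing bid is 1900.
Bidding truthfully at 2500: Vera has the top bid, wins, and pays the second-highest bid 1900. Payoff = 2500 − 1900 = 600.
Bidding 1950: Vera has the top bid, wins, and pays the second-highest bid 1900. Payoff = 2500 − 1900 = 600.
The bid only affects whether you win, not the price — here both bids land on the same side of the top rival bid, so the deviation is payoff-neutral.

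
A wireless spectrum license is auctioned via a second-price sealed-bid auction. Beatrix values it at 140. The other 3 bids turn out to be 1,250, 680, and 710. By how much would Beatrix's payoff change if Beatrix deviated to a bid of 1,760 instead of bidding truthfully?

-1,110

The highest competing bid is 1,250.
Bidding truthfully at 140: the top bid is 1,250 (a rival), so Beatrix loses. Payoff = 0.
Bidding 1,760: Beatrix has the top bid, wins, and pays the second-highest bid 1,250. Payoff = 140 − 1,250 = -1,110.
Change = -1,110 − 0 = -1,110.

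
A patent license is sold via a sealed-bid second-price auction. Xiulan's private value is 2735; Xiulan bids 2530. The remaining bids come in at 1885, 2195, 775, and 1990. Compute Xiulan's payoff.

Payoff = 540.

Highest competing bid: 2195.
Xiulan's bid 2530 is the highest overall, so Xiulan wins and pays the second-highest bid, 2195.
Payoff = value − price = 2735 − 2195 = 540.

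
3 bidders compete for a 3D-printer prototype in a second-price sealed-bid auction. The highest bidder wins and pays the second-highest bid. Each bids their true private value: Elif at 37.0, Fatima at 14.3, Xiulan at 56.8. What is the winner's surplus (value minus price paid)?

Surplus = 19.8.

Ranking the bids: Xiulan 56.8 > Elif 37.0 > Fatima 14.3.
Xiulan wins with the top bid and pays the second-highest, 37.0.
Surplus = 56.8 − 37.0 = 19.8.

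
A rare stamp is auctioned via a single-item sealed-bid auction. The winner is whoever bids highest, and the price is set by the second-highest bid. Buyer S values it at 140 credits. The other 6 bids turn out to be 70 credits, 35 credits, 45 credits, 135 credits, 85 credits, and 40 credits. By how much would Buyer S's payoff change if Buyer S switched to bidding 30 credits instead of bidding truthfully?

The highest competing bid is 135 credits.
Bidding truthfully at 140 credits: Buyer S has the top bid, wins, and pays the second-highest bid 135 credits. Payoff = 140 credits − 135 credits = 5 credits.
Bidding 30 credits: the top bid is 135 credits (a rival), so Buyer S loses. Payoff = 0 credits.
Change = 0 credits − 5 credits = -5 credits.

Payoff change: -5 credits.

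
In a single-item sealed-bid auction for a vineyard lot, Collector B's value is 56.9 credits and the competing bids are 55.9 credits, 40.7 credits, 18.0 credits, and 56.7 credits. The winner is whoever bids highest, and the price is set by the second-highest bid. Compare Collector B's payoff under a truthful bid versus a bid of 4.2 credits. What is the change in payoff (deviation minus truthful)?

Payoff change: -0.2 credits.

The highest competing bid is 56.7 credits.
Bidding truthfully at 56.9 credits: Collector B has the top bid, wins, and pays the second-highest bid 56.7 credits. Payoff = 56.9 credits − 56.7 credits = 0.2 credits.
Bidding 4.2 credits: the top bid is 56.7 credits (a rival), so Collector B loses. Payoff = 0.0 credits.
Change = 0.0 credits − 0.2 credits = -0.2 credits.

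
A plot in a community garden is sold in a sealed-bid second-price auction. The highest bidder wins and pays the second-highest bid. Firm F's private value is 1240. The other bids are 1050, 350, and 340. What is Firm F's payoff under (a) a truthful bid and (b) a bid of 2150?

The highest competing bid is 1050.
Bidding truthfully at 1240: Firm F has the top bid, wins, and pays the second-highest bid 1050. Payoff = 1240 − 1050 = 190.
Bidding 2150: Firm F has the top bid, wins, and pays the second-highest bid 1050. Payoff = 1240 − 1050 = 190.
The bid only affects whether you win, not the price — here both bids land on the same side of the top rival bid, so the deviation is payoff-neutral.

Truthful: 190; alternative: 190.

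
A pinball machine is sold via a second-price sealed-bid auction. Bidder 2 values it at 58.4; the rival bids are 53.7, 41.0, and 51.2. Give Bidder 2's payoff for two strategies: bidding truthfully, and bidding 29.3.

Truthful: 4.7; alternative: 0.0.

The highest competing bid is 53.7.
Bidding truthfully at 58.4: Bidder 2 has the top bid, wins, and pays the second-highest bid 53.7. Payoff = 58.4 − 53.7 = 4.7.
Bidding 29.3: the top bid is 53.7 (a rival), so Bidder 2 loses. Payoff = 0.0.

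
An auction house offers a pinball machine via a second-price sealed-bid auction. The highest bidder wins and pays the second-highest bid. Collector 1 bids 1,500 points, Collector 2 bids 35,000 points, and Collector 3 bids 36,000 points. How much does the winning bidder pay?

Bids in descending order: Collector 3 36,000 points; Collector 2 35,000 points; Collector 1 1,500 points.
Collector 3 has the highest bid, so Collector 3 wins.
The second-highest bid is 35,000 points, so that is what Collector 3 pays.

The winner pays 35,000 points.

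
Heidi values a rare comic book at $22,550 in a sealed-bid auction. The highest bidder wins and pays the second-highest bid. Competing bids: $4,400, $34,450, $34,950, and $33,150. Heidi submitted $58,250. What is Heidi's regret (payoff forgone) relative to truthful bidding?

$12,400

The highest competing bid is $34,950.
Bidding truthfully at $22,550: the top bid is $34,950 (a rival), so Heidi loses. Payoff = $0.
Bidding $58,250: Heidi has the top bid, wins, and pays the second-highest bid $34,950. Payoff = $22,550 − $34,950 = -$12,400.
Regret = truthful payoff − actual payoff = $0 − -$12,400 = $12,400.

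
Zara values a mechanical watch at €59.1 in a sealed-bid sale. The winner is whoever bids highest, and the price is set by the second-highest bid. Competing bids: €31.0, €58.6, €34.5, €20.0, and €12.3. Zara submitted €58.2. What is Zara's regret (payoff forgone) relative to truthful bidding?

€0.5

The highest competing bid is €58.6.
Bidding truthfully at €59.1: Zara has the top bid, wins, and pays the second-highest bid €58.6. Payoff = €59.1 − €58.6 = €0.5.
Bidding €58.2: the top bid is €58.6 (a rival), so Zara loses. Payoff = €0.0.
Regret = truthful payoff − actual payoff = €0.5 − €0.0 = €0.5.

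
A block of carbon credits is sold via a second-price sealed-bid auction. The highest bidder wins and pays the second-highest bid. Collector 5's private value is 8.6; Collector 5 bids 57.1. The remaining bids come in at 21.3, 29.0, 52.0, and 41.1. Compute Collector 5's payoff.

-43.4

Highest competing bid: 52.0.
Collector 5's bid 57.1 is the highest overall, so Collector 5 wins and pays the second-highest bid, 52.0.
Payoff = value − price = 8.6 − 52.0 = -43.4.
Overbidding won the item at a price above value — truthful bidding would have avoided this loss.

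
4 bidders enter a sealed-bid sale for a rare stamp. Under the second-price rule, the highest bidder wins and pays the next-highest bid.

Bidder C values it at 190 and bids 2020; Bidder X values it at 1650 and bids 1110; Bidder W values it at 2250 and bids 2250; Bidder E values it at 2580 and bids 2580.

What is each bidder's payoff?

Ranking the bids: Bidder E 2580 > Bidder W 2250 > Bidder C 2020 > Bidder X 1110.
Bidder E has the top bid and wins; the price is the second-highest bid, 2250.
Bidder E's payoff = 2580 − 2250 = 330. All other bidders lose, so their payoff is 0.

Bidder C 0, Bidder X 0, Bidder W 0, Bidder E 330.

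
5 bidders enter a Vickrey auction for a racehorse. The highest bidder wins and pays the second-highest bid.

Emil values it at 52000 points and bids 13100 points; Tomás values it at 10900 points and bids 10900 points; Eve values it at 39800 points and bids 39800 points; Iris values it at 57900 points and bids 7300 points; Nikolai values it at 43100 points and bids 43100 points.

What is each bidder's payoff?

Bids in descending order: Nikolai 43100 points > Eve 39800 points > Emil 13100 points > Tomás 10900 points > Iris 7300 points.
Nikolai has the top bid and wins; the price is the second-highest bid, 39800 points.
Nikolai's payoff = 43100 points − 39800 points = 3300 points. All other bidders lose, so their payoff is 0.

Payoffs: Emil 0 points, Tomás 0 points, Eve 0 points, Iris 0 points, Nikolai 3300 points.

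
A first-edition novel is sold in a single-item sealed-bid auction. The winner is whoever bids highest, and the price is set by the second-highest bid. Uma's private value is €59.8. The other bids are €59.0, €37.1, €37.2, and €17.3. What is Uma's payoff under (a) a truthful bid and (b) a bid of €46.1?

Truthful: €0.8; alternative: €0.0.

The highest competing bid is €59.0.
Bidding truthfully at €59.8: Uma has the top bid, wins, and pays the second-highest bid €59.0. Payoff = €59.8 − €59.0 = €0.8.
Bidding €46.1: the top bid is €59.0 (a rival), so Uma loses. Payoff = €0.0.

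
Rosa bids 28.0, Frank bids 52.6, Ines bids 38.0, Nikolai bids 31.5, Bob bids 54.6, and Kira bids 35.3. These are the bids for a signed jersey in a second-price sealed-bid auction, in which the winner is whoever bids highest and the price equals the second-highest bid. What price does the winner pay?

52.6

Sorted high to low: Bob 54.6 > Frank 52.6 > Ines 38.0 > Kira 35.3 > Nikolai 31.5 > Rosa 28.0.
Bob is the highest bidder, so Bob wins.
Under the second-price rule, the price is the second-highest bid: 52.6.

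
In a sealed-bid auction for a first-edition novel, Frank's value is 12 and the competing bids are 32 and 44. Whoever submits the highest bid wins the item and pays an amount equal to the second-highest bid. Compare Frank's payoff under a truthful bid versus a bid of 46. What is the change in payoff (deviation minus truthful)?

-32

The highest competing bid is 44.
Bidding truthfully at 12: the top bid is 44 (a rival), so Frank loses. Payoff = 0.
Bidding 46: Frank has the top bid, wins, and pays the second-highest bid 44. Payoff = 12 − 44 = -32.
Change = -32 − 0 = -32.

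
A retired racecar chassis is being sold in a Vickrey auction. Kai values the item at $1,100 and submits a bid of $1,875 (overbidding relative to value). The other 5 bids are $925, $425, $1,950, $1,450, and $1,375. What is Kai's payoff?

Highest competing bid: $1,950.
Kai's bid $1,875 is not the highest, so Kai loses, pays nothing, and earns zero payoff.

Payoff = $0.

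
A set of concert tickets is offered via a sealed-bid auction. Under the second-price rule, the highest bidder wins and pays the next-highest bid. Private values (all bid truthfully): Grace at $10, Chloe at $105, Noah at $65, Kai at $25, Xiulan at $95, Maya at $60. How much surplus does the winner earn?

$10

Ordered from highest: Chloe $105, then Xiulan $95, then Noah $65, then Maya $60, then Kai $25, then Grace $10.
Chloe wins with the top bid and pays the second-highest, $95.
Surplus = $105 − $95 = $10.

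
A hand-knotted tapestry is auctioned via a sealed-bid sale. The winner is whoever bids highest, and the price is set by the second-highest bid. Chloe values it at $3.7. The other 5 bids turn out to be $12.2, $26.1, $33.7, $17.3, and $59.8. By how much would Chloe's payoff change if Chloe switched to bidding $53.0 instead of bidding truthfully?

The highest competing bid is $59.8.
Bidding truthfully at $3.7: the top bid is $59.8 (a rival), so Chloe loses. Payoff = $0.0.
Bidding $53.0: the top bid is $59.8 (a rival), so Chloe loses. Payoff = $0.0.
Change = $0.0 − $0.0 = $0.0.
The bid only affects whether you win, not the price — here both bids land on the same side of the top rival bid, so the deviation is payoff-neutral.

Payoff change: $0.0.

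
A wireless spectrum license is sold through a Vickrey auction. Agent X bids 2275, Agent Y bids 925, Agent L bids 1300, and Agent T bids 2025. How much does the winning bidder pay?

Price paid: 2025.

Sorted high to low: Agent X 2275; Agent T 2025; Agent L 1300; Agent Y 925.
Agent X has the highest bid, so Agent X wins.
The second-highest bid is 2025, so that is what Agent X pays.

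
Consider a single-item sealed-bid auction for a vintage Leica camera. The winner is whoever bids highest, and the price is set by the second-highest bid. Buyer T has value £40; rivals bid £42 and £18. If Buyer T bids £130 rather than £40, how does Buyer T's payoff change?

The highest competing bid is £42.
Bidding truthfully at £40: the top bid is £42 (a rival), so Buyer T loses. Payoff = £0.
Bidding £130: Buyer T has the top bid, wins, and pays the second-highest bid £42. Payoff = £40 − £42 = -£2.
Change = -£2 − £0 = -£2.
This is the dominant-strategy logic: truthful bidding weakly beats any alternative.

Payoff change: -£2.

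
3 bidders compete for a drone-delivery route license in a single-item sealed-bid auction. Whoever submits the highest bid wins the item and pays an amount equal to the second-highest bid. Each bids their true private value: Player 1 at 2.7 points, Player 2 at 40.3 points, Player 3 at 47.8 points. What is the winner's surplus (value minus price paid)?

Ordered from highest: Player 3 47.8 points, then Player 2 40.3 points, then Player 1 2.7 points.
Player 3 wins with the top bid and pays the second-highest, 40.3 points.
Surplus = 47.8 points − 40.3 points = 7.5 points.

7.5 points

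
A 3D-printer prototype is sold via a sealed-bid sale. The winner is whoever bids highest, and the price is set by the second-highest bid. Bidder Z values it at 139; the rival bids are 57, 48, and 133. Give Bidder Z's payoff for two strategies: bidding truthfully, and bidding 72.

Truthful: 6; alternative: 0.

The highest competing bid is 133.
Bidding truthfully at 139: Bidder Z has the top bid, wins, and pays the second-highest bid 133. Payoff = 139 − 133 = 6.
Bidding 72: the top bid is 133 (a rival), so Bidder Z loses. Payoff = 0.
Deviating from a truthful bid can only lose payoff in a second-price auction — never gain.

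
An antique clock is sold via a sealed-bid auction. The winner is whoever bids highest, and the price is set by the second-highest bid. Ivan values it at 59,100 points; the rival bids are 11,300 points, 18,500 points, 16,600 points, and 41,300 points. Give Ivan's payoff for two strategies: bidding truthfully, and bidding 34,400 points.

Truthful: 17,800 points; alternative: 0 points.

The highest competing bid is 41,300 points.
Bidding truthfully at 59,100 points: Ivan has the top bid, wins, and pays the second-highest bid 41,300 points. Payoff = 59,100 points − 41,300 points = 17,800 points.
Bidding 34,400 points: the top bid is 41,300 points (a rival), so Ivan loses. Payoff = 0 points.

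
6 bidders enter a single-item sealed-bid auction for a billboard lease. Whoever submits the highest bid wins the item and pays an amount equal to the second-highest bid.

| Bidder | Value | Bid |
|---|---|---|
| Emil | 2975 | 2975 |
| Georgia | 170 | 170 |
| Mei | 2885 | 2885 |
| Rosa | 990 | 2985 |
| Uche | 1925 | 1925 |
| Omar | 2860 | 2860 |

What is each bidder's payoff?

Emil 0, Georgia 0, Mei 0, Rosa -1985, Uche 0, Omar 0.

Bids in descending order: Rosa 2985, then Emil 2975, then Mei 2885, then Omar 2860, then Uche 1925, then Georgia 170.
Rosa has the top bid and wins; the price is the second-highest bid, 2975.
Rosa's payoff = 990 − 2975 = -1985. All other bidders lose, so their payoff is 0.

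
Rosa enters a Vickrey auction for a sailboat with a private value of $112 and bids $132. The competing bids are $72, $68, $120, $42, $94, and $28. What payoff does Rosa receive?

Highest competing bid: $120.
Rosa's bid $132 is the highest overall, so Rosa wins and pays the second-highest bid, $120.
Payoff = value − price = $112 − $120 = -$8.
Overbidding won the item at a price above value — truthful bidding would have avoided this loss.

Rosa's payoff: -$8.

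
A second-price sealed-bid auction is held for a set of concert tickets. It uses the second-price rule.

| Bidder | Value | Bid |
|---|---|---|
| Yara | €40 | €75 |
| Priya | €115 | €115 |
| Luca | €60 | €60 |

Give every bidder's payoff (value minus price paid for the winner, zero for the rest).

Yara €0, Priya €40, Luca €0.

Sorted high to low: Priya €115 > Yara €75 > Luca €60.
Priya has the top bid and wins; the price is the second-highest bid, €75.
Priya's payoff = €115 − €75 = €40. All other bidders lose, so their payoff is 0.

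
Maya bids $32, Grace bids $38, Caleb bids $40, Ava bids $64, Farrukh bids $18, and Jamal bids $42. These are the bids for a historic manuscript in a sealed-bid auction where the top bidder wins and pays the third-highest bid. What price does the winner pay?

Ordered from highest: Ava $64; Jamal $42; Caleb $40; Grace $38; Maya $32; Farrukh $18.
Ava is the highest bidder, so Ava wins.
Under the third-price rule, the price is the third-highest bid: $40.

Price paid: $40.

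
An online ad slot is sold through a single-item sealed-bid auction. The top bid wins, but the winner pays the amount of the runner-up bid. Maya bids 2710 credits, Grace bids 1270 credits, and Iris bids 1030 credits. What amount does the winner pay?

Ranking the bids: Maya 2710 credits > Grace 1270 credits > Iris 1030 credits.
Maya has the highest bid, so Maya wins.
The second-highest bid is 1270 credits, so that is what Maya pays.

Price paid: 1270 credits.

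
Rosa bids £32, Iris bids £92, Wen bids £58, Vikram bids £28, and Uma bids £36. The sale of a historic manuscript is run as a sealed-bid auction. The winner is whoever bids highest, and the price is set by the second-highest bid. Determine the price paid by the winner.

£58

Bids in descending order: Iris £92, then Wen £58, then Uma £36, then Rosa £32, then Vikram £28.
Iris has the highest bid, so Iris wins.
The second-highest bid is £58, so that is what Iris pays.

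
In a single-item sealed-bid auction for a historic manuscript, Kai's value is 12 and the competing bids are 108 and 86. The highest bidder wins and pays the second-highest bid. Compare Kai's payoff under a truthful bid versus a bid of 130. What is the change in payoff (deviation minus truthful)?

-96

The highest competing bid is 108.
Bidding truthfully at 12: the top bid is 108 (a rival), so Kai loses. Payoff = 0.
Bidding 130: Kai has the top bid, wins, and pays the second-highest bid 108. Payoff = 12 − 108 = -96.
Change = -96 − 0 = -96.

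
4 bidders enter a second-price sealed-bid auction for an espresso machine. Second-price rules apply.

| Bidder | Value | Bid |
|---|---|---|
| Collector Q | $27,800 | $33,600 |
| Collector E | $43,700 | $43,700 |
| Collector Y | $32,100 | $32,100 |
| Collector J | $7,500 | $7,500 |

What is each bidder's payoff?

Collector Q $0, Collector E $10,100, Collector Y $0, Collector J $0.

Sorted high to low: Collector E $43,700, then Collector Q $33,600, then Collector Y $32,100, then Collector J $7,500.
Collector E has the top bid and wins; the price is the second-highest bid, $33,600.
Collector E's payoff = $43,700 − $33,600 = $10,100. All other bidders lose, so their payoff is 0.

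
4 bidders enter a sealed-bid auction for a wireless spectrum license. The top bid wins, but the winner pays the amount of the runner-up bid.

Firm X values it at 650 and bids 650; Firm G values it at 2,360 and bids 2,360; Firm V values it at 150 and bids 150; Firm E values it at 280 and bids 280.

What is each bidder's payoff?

Payoffs: Firm X 0, Firm G 1,710, Firm V 0, Firm E 0.

Ordered from highest: Firm G 2,360; Firm X 650; Firm E 280; Firm V 150.
Firm G has the top bid and wins; the price is the second-highest bid, 650.
Firm G's payoff = 2,360 − 650 = 1,710. All other bidders lose, so their payoff is 0.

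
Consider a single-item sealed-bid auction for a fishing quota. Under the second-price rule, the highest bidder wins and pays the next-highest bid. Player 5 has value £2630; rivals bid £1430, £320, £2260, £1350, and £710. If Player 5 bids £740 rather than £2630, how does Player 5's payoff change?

Payoff change: -£370.

The highest competing bid is £2260.
Bidding truthfully at £2630: Player 5 has the top bid, wins, and pays the second-highest bid £2260. Payoff = £2630 − £2260 = £370.
Bidding £740: the top bid is £2260 (a rival), so Player 5 loses. Payoff = £0.
Change = £0 − £370 = -£370.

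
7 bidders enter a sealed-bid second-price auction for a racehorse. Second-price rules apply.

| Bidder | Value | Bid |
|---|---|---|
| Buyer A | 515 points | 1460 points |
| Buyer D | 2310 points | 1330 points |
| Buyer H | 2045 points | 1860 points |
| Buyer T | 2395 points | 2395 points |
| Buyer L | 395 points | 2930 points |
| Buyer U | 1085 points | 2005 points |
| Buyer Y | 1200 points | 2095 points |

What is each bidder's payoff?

Ordered from highest: Buyer L 2930 points; Buyer T 2395 points; Buyer Y 2095 points; Buyer U 2005 points; Buyer H 1860 points; Buyer A 1460 points; Buyer D 1330 points.
Buyer L has the top bid and wins; the price is the second-highest bid, 2395 points.
Buyer L's payoff = 395 points − 2395 points = -2000 points. All other bidders lose, so their payoff is 0.

Buyer A 0 points, Buyer D 0 points, Buyer H 0 points, Buyer T 0 points, Buyer L -2000 points, Buyer U 0 points, Buyer Y 0 points.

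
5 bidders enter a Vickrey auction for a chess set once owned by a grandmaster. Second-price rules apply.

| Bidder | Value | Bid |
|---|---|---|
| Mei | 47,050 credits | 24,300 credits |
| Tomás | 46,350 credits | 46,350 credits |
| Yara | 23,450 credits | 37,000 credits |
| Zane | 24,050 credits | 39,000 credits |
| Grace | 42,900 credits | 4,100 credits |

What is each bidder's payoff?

Ranking the bids: Tomás 46,350 credits; Zane 39,000 credits; Yara 37,000 credits; Mei 24,300 credits; Grace 4,100 credits.
Tomás has the top bid and wins; the price is the second-highest bid, 39,000 credits.
Tomás's payoff = 46,350 credits − 39,000 credits = 7,350 credits. All other bidders lose, so their payoff is 0.

Payoffs: Mei 0 credits, Tomás 7,350 credits, Yara 0 credits, Zane 0 credits, Grace 0 credits.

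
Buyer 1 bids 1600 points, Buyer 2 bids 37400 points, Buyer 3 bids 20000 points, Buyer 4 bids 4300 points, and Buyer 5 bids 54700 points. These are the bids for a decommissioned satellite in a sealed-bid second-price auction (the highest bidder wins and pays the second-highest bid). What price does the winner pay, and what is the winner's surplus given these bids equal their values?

Sorted high to low: Buyer 5 54700 points > Buyer 2 37400 points > Buyer 3 20000 points > Buyer 4 4300 points > Buyer 1 1600 points.
Buyer 5 is the highest bidder, so Buyer 5 wins.
Under the second-price rule, the price is the second-highest bid: 37400 points.
Surplus = 54700 points − 37400 points = 17300 points.

Price 37400 points; surplus 17300 points.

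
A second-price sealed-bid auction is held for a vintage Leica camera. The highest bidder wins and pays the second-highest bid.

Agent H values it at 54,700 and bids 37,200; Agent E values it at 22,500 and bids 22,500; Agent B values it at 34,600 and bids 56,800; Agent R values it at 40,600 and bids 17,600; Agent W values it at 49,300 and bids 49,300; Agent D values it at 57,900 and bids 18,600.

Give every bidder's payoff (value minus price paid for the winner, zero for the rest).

Sorted high to low: Agent B 56,800; Agent W 49,300; Agent H 37,200; Agent E 22,500; Agent D 18,600; Agent R 17,600.
Agent B has the top bid and wins; the price is the second-highest bid, 49,300.
Agent B's payoff = 34,600 − 49,300 = -14,700. All other bidders lose, so their payoff is 0.

Agent H 0, Agent E 0, Agent B -14,700, Agent R 0, Agent W 0, Agent D 0.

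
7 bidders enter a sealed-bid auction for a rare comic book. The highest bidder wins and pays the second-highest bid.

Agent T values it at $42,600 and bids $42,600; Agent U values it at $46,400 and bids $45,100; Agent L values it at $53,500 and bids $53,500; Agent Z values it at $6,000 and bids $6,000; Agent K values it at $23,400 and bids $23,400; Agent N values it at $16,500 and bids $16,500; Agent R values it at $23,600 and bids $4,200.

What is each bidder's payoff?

Ranking the bids: Agent L $53,500, then Agent U $45,100, then Agent T $42,600, then Agent K $23,400, then Agent N $16,500, then Agent Z $6,000, then Agent R $4,200.
Agent L has the top bid and wins; the price is the second-highest bid, $45,100.
Agent L's payoff = $53,500 − $45,100 = $8,400. All other bidders lose, so their payoff is 0.

Agent T $0, Agent U $0, Agent L $8,400, Agent Z $0, Agent K $0, Agent N $0, Agent R $0.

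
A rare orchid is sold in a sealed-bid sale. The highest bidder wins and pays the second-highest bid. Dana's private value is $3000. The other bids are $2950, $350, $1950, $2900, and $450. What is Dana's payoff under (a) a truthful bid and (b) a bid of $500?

Truthful: $50; alternative: $0.

The highest competing bid is $2950.
Bidding truthfully at $3000: Dana has the top bid, wins, and pays the second-highest bid $2950. Payoff = $3000 − $2950 = $50.
Bidding $500: the top bid is $2950 (a rival), so Dana loses. Payoff = $0.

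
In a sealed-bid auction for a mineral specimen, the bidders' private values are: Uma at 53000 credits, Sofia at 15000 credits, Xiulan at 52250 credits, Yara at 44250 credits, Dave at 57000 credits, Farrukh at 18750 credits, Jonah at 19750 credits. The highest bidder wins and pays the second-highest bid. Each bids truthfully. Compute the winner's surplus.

Surplus = 4000 credits.

Bids in descending order: Dave 57000 credits; Uma 53000 credits; Xiulan 52250 credits; Yara 44250 credits; Jonah 19750 credits; Farrukh 18750 credits; Sofia 15000 credits.
Dave wins with the top bid and pays the second-highest, 53000 credits.
Surplus = 57000 credits − 53000 credits = 4000 credits.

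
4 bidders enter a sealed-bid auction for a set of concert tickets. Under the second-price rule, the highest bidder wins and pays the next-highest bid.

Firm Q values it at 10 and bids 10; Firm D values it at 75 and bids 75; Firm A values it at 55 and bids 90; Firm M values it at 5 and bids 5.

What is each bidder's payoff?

Ranking the bids: Firm A 90 > Firm D 75 > Firm Q 10 > Firm M 5.
Firm A has the top bid and wins; the price is the second-highest bid, 75.
Firm A's payoff = 55 − 75 = -20. All other bidders lose, so their payoff is 0.

Firm Q 0, Firm D 0, Firm A -20, Firm M 0.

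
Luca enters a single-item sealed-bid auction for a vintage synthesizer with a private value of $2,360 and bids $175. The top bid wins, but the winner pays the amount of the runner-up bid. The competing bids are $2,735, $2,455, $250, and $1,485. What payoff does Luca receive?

Highest competing bid: $2,735.
Luca's bid $175 is not the highest, so Luca loses, pays nothing, and earns zero payoff.

Luca's payoff: $0.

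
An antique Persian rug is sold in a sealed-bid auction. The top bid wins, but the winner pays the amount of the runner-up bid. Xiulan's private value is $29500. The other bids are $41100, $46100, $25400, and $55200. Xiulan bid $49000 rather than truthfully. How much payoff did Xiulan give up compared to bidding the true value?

The highest competing bid is $55200.
Bidding truthfully at $29500: the top bid is $55200 (a rival), so Xiulan loses. Payoff = $0.
Bidding $49000: the top bid is $55200 (a rival), so Xiulan loses. Payoff = $0.
Regret = truthful payoff − actual payoff = $0 − $0 = $0.
The bid only affects whether you win, not the price — here both bids land on the same side of the top rival bid, so the deviation is payoff-neutral.

$0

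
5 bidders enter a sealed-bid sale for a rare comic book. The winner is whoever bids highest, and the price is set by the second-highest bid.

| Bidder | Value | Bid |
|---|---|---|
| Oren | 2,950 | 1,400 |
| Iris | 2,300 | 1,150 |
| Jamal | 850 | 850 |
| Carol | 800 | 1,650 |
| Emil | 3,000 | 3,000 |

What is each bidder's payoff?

Payoffs: Oren 0, Iris 0, Jamal 0, Carol 0, Emil 1,350.

Sorted high to low: Emil 3,000, then Carol 1,650, then Oren 1,400, then Iris 1,150, then Jamal 850.
Emil has the top bid and wins; the price is the second-highest bid, 1,650.
Emil's payoff = 3,000 − 1,650 = 1,350. All other bidders lose, so their payoff is 0.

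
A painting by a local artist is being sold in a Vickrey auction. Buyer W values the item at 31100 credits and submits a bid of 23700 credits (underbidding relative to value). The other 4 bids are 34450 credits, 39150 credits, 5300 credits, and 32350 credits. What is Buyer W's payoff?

Highest competing bid: 39150 credits.
Buyer W's bid 23700 credits is not the highest, so Buyer W loses, pays nothing, and earns zero payoff.

Payoff = 0 credits.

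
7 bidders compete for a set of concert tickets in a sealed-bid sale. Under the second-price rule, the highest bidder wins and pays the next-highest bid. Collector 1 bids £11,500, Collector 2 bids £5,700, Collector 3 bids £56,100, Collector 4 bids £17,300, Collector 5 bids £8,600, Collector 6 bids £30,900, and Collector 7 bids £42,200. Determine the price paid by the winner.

Sorted high to low: Collector 3 £56,100 > Collector 7 £42,200 > Collector 6 £30,900 > Collector 4 £17,300 > Collector 1 £11,500 > Collector 5 £8,600 > Collector 2 £5,700.
Collector 3 has the highest bid, so Collector 3 wins.
The second-highest bid is £42,200, so that is what Collector 3 pays.

£42,200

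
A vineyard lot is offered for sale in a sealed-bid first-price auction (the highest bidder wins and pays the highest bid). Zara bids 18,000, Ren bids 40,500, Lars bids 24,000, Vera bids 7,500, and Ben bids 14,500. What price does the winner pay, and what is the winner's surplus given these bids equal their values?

Price 40,500; surplus 0.

Bids in descending order: Ren 40,500, then Lars 24,000, then Zara 18,000, then Ben 14,500, then Vera 7,500.
Ren is the highest bidder, so Ren wins.
Under the first-price rule, the price is the highest bid: 40,500.
Surplus = 40,500 − 40,500 = 0.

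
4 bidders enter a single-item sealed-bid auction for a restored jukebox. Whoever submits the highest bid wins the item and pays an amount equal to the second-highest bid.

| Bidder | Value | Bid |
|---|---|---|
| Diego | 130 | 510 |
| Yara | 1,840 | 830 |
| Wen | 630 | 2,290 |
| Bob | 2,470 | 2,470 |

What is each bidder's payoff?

Payoffs: Diego 0, Yara 0, Wen 0, Bob 180.

Ranking the bids: Bob 2,470 > Wen 2,290 > Yara 830 > Diego 510.
Bob has the top bid and wins; the price is the second-highest bid, 2,290.
Bob's payoff = 2,470 − 2,290 = 180. All other bidders lose, so their payoff is 0.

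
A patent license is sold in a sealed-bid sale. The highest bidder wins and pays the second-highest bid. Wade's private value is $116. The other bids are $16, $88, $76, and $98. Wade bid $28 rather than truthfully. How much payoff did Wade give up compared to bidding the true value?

Regret: $18.

The highest competing bid is $98.
Bidding truthfully at $116: Wade has the top bid, wins, and pays the second-highest bid $98. Payoff = $116 − $98 = $18.
Bidding $28: the top bid is $98 (a rival), so Wade loses. Payoff = $0.
Regret = truthful payoff − actual payoff = $18 − $0 = $18.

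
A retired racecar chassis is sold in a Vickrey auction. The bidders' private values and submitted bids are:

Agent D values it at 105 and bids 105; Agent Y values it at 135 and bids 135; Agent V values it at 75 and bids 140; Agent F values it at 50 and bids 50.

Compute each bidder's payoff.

Sorted high to low: Agent V 140, then Agent Y 135, then Agent D 105, then Agent F 50.
Agent V has the top bid and wins; the price is the second-highest bid, 135.
Agent V's payoff = 75 − 135 = -60. All other bidders lose, so their payoff is 0.

Agent D 0, Agent Y 0, Agent V -60, Agent F 0.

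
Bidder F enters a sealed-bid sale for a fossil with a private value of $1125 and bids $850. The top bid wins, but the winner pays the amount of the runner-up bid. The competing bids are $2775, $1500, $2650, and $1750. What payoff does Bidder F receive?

Highest competing bid: $2775.
Bidder F's bid $850 is not the highest, so Bidder F loses, pays nothing, and earns zero payoff.

Payoff = $0.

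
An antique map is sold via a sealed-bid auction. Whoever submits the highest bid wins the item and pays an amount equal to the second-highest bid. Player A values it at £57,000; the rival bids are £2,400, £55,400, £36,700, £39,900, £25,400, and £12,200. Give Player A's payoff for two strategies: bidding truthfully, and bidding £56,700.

The highest competing bid is £55,400.
Bidding truthfully at £57,000: Player A has the top bid, wins, and pays the second-highest bid £55,400. Payoff = £57,000 − £55,400 = £1,600.
Bidding £56,700: Player A has the top bid, wins, and pays the second-highest bid £55,400. Payoff = £57,000 − £55,400 = £1,600.
The bid only affects whether you win, not the price — here both bids land on the same side of the top rival bid, so the deviation is payoff-neutral.

(a) £1,600  (b) £1,600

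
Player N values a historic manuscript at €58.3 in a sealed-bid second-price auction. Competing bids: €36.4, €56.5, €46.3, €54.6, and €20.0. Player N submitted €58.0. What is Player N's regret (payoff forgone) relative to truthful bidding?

Regret: €0.0.

The highest competing bid is €56.5.
Bidding truthfully at €58.3: Player N has the top bid, wins, and pays the second-highest bid €56.5. Payoff = €58.3 − €56.5 = €1.8.
Bidding €58.0: Player N has the top bid, wins, and pays the second-highest bid €56.5. Payoff = €58.3 − €56.5 = €1.8.
Regret = truthful payoff − actual payoff = €1.8 − €1.8 = €0.0.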